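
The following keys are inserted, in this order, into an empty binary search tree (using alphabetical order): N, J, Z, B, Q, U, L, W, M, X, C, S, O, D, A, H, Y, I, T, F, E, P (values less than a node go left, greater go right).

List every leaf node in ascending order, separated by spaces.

Insert N: tree is empty, so N becomes the root.
Insert J: J < N → go left. Place as left child of N.
Insert Z: Z > N → go right. Place as right child of N.
Insert B: B < N → go left; B < J → go left. Place as left child of J.
Insert Q: Q > N → go right; Q < Z → go left. Place as left child of Z.
Insert U: U > N → go right; U < Z → go left; U > Q → go right. Place as right child of Q.
Insert L: L < N → go left; L > J → go right. Place as right child of J.
Insert W: W > N → go right; W < Z → go left; W > Q → go right; W > U → go right. Place as right child of U.
Insert M: M < N → go left; M > J → go right; M > L → go right. Place as right child of L.
Insert X: X > N → go right; X < Z → go left; X > Q → go right; X > U → go right; X > W → go right. Place as right child of W.
Insert C: C < N → go left; C < J → go left; C > B → go right. Place as right child of B.
Insert S: S > N → go right; S < Z → go left; S > Q → go right; S < U → go left. Place as left child of U.
Insert O: O > N → go right; O < Z → go left; O < Q → go left. Place as left child of Q.
Insert D: D < N → go left; D < J → go left; D > B → go right; D > C → go right. Place as right child of C.
Insert A: A < N → go left; A < J → go left; A < B → go left. Place as left child of B.
Insert H: H < N → go left; H < J → go left; H > B → go right; H > C → go right; H > D → go right. Place as right child of D.
Insert Y: Y > N → go right; Y < Z → go left; Y > Q → go right; Y > U → go right; Y > W → go right; Y > X → go right. Place as right child of X.
Insert I: I < N → go left; I < J → go left; I > B → go right; I > C → go right; I > D → go right; I > H → go right. Place as right child of H.
Insert T: T > N → go right; T < Z → go left; T > Q → go right; T < U → go left; T > S → go right. Place as right child of S.
Insert F: F < N → go left; F < J → go left; F > B → go right; F > C → go right; F > D → go right; F < H → go left. Place as left child of H.
Insert E: E < N → go left; E < J → go left; E > B → go right; E > C → go right; E > D → go right; E < H → go left; E < F → go left. Place as left child of F.
Insert P: P > N → go right; P < Z → go left; P < Q → go left; P > O → go right. Place as right child of O.

A E I M P T Y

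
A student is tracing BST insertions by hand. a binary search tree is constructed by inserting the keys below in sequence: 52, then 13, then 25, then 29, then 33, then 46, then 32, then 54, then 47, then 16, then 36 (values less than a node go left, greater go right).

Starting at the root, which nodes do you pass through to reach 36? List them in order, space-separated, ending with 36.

52: root
13: left child of 52 (depth 1)
25: right child of 13 (depth 2)
29: right child of 25 (depth 3)
33: right child of 29 (depth 4)
46: right child of 33 (depth 5)
32: left child of 33 (depth 5)
54: right child of 52 (depth 1)
47: right child of 46 (depth 6)
16: left child of 25 (depth 3)
36: left child of 46 (depth 6)

52 13 25 29 33 46 36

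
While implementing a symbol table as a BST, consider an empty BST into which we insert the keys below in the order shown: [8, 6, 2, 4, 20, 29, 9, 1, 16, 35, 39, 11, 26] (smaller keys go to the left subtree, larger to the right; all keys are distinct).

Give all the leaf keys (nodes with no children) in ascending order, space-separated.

Resulting structure (node: left, right):
  8: L=6, R=20
  6: L=2, R=–
  2: L=1, R=4
  4: L=–, R=–
  20: L=9, R=29
  29: L=26, R=35
  9: L=–, R=16
  1: L=–, R=–
  16: L=11, R=–
  35: L=–, R=39
  39: L=–, R=–
  11: L=–, R=–
  26: L=–, R=–

1 4 11 26 39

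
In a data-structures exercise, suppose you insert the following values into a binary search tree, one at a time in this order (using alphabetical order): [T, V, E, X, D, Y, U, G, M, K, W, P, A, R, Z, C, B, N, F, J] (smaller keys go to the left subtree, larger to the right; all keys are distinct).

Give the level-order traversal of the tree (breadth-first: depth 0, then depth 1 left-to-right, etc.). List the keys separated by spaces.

T E V D G U X A F M W Y C K P Z B J N R

T: root
V: right child of T (depth 1)
E: left child of T (depth 1)
X: right child of V (depth 2)
D: left child of E (depth 2)
Y: right child of X (depth 3)
U: left child of V (depth 2)
G: right child of E (depth 2)
M: right child of G (depth 3)
K: left child of M (depth 4)
W: left child of X (depth 3)
P: right child of M (depth 4)
A: left child of D (depth 3)
R: right child of P (depth 5)
Z: right child of Y (depth 4)
C: right child of A (depth 4)
B: left child of C (depth 5)
N: left child of P (depth 5)
F: left child of G (depth 3)
J: left child of K (depth 5)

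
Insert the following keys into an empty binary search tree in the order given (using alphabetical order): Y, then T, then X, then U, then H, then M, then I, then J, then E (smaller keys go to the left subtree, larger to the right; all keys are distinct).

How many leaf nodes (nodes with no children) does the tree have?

3

Y: root
T: left child of Y (depth 1)
X: right child of T (depth 2)
U: left child of X (depth 3)
H: left child of T (depth 2)
M: right child of H (depth 3)
I: left child of M (depth 4)
J: right child of I (depth 5)
E: left child of H (depth 3)

Leaves: E, J, U — 3 in total.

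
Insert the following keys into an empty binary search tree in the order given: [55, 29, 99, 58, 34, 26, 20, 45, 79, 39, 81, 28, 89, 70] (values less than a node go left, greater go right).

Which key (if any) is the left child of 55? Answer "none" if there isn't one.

55: root
29: left child of 55 (depth 1)
99: right child of 55 (depth 1)
58: left child of 99 (depth 2)
34: right child of 29 (depth 2)
26: left child of 29 (depth 2)
20: left child of 26 (depth 3)
45: right child of 34 (depth 3)
79: right child of 58 (depth 3)
39: left child of 45 (depth 4)
81: right child of 79 (depth 4)
28: right child of 26 (depth 3)
89: right child of 81 (depth 5)
70: left child of 79 (depth 4)

29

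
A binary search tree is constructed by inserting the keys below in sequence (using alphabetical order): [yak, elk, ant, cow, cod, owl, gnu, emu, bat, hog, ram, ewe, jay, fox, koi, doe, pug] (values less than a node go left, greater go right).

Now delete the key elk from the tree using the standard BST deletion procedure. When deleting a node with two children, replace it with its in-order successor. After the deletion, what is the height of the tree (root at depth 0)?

6

Insert yak: tree is empty, so yak becomes the root.
Insert elk: elk < yak → go left. Place as left child of yak.
Insert ant: ant < yak → go left; ant < elk → go left. Place as left child of elk.
Insert cow: cow < yak → go left; cow < elk → go left; cow > ant → go right. Place as right child of ant.
Insert cod: cod < yak → go left; cod < elk → go left; cod > ant → go right; cod < cow → go left. Place as left child of cow.
Insert owl: owl < yak → go left; owl > elk → go right. Place as right child of elk.
Insert gnu: gnu < yak → go left; gnu > elk → go right; gnu < owl → go left. Place as left child of owl.
Insert emu: emu < yak → go left; emu > elk → go right; emu < owl → go left; emu < gnu → go left. Place as left child of gnu.
Insert bat: bat < yak → go left; bat < elk → go left; bat > ant → go right; bat < cow → go left; bat < cod → go left. Place as left child of cod.
Insert hog: hog < yak → go left; hog > elk → go right; hog < owl → go left; hog > gnu → go right. Place as right child of gnu.
Insert ram: ram < yak → go left; ram > elk → go right; ram > owl → go right. Place as right child of owl.
Insert ewe: ewe < yak → go left; ewe > elk → go right; ewe < owl → go left; ewe < gnu → go left; ewe > emu → go right. Place as right child of emu.
Insert jay: jay < yak → go left; jay > elk → go right; jay < owl → go left; jay > gnu → go right; jay > hog → go right. Place as right child of hog.
Insert fox: fox < yak → go left; fox > elk → go right; fox < owl → go left; fox < gnu → go left; fox > emu → go right; fox > ewe → go right. Place as right child of ewe.
Insert koi: koi < yak → go left; koi > elk → go right; koi < owl → go left; koi > gnu → go right; koi > hog → go right; koi > jay → go right. Place as right child of jay.
Insert doe: doe < yak → go left; doe < elk → go left; doe > ant → go right; doe > cow → go right. Place as right child of cow.
Insert pug: pug < yak → go left; pug > elk → go right; pug > owl → go right; pug < ram → go left. Place as left child of ram.

Delete elk (two children — replace with in-order successor).
After deletion, deepest node is koi at depth 6.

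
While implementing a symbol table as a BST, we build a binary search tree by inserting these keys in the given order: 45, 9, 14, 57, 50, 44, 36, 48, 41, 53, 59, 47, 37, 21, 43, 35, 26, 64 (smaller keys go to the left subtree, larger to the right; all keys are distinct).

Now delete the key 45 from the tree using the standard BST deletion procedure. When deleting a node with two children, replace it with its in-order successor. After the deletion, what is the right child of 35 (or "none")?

none

Insert 45: tree is empty, so 45 becomes the root.
Insert 9: 9 < 45 → go left. Place as left child of 45.
Insert 14: 14 < 45 → go left; 14 > 9 → go right. Place as right child of 9.
Insert 57: 57 > 45 → go right. Place as right child of 45.
Insert 50: 50 > 45 → go right; 50 < 57 → go left. Place as left child of 57.
Insert 44: 44 < 45 → go left; 44 > 9 → go right; 44 > 14 → go right. Place as right child of 14.
Insert 36: 36 < 45 → go left; 36 > 9 → go right; 36 > 14 → go right; 36 < 44 → go left. Place as left child of 44.
Insert 48: 48 > 45 → go right; 48 < 57 → go left; 48 < 50 → go left. Place as left child of 50.
Insert 41: 41 < 45 → go left; 41 > 9 → go right; 41 > 14 → go right; 41 < 44 → go left; 41 > 36 → go right. Place as right child of 36.
Insert 53: 53 > 45 → go right; 53 < 57 → go left; 53 > 50 → go right. Place as right child of 50.
Insert 59: 59 > 45 → go right; 59 > 57 → go right. Place as right child of 57.
Insert 47: 47 > 45 → go right; 47 < 57 → go left; 47 < 50 → go left; 47 < 48 → go left. Place as left child of 48.
Insert 37: 37 < 45 → go left; 37 > 9 → go right; 37 > 14 → go right; 37 < 44 → go left; 37 > 36 → go right; 37 < 41 → go left. Place as left child of 41.
Insert 21: 21 < 45 → go left; 21 > 9 → go right; 21 > 14 → go right; 21 < 44 → go left; 21 < 36 → go left. Place as left child of 36.
Insert 43: 43 < 45 → go left; 43 > 9 → go right; 43 > 14 → go right; 43 < 44 → go left; 43 > 36 → go right; 43 > 41 → go right. Place as right child of 41.
Insert 35: 35 < 45 → go left; 35 > 9 → go right; 35 > 14 → go right; 35 < 44 → go left; 35 < 36 → go left; 35 > 21 → go right. Place as right child of 21.
Insert 26: 26 < 45 → go left; 26 > 9 → go right; 26 > 14 → go right; 26 < 44 → go left; 26 < 36 → go left; 26 > 21 → go right; 26 < 35 → go left. Place as left child of 35.
Insert 64: 64 > 45 → go right; 64 > 57 → go right; 64 > 59 → go right. Place as right child of 59.

Delete 45 (two children — replace with in-order successor).
After deletion, 35's right child: none.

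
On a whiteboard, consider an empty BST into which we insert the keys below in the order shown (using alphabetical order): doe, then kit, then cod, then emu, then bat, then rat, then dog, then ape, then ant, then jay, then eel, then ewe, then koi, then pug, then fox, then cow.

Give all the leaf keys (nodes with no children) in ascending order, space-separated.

ant cow eel fox pug

Insert doe: tree is empty, so doe becomes the root.
Insert kit: kit > doe → go right. Place as right child of doe.
Insert cod: cod < doe → go left. Place as left child of doe.
Insert emu: emu > doe → go right; emu < kit → go left. Place as left child of kit.
Insert bat: bat < doe → go left; bat < cod → go left. Place as left child of cod.
Insert rat: rat > doe → go right; rat > kit → go right. Place as right child of kit.
Insert dog: dog > doe → go right; dog < kit → go left; dog < emu → go left. Place as left child of emu.
Insert ape: ape < doe → go left; ape < cod → go left; ape < bat → go left. Place as left child of bat.
Insert ant: ant < doe → go left; ant < cod → go left; ant < bat → go left; ant < ape → go left. Place as left child of ape.
Insert jay: jay > doe → go right; jay < kit → go left; jay > emu → go right. Place as right child of emu.
Insert eel: eel > doe → go right; eel < kit → go left; eel < emu → go left; eel > dog → go right. Place as right child of dog.
Insert ewe: ewe > doe → go right; ewe < kit → go left; ewe > emu → go right; ewe < jay → go left. Place as left child of jay.
Insert koi: koi > doe → go right; koi > kit → go right; koi < rat → go left. Place as left child of rat.
Insert pug: pug > doe → go right; pug > kit → go right; pug < rat → go left; pug > koi → go right. Place as right child of koi.
Insert fox: fox > doe → go right; fox < kit → go left; fox > emu → go right; fox < jay → go left; fox > ewe → go right. Place as right child of ewe.
Insert cow: cow < doe → go left; cow > cod → go right. Place as right child of cod.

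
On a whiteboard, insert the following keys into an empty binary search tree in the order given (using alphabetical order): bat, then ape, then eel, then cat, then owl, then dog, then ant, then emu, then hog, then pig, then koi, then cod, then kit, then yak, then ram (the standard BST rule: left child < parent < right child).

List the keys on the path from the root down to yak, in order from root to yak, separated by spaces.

bat: root
ape: left child of bat (depth 1)
eel: right child of bat (depth 1)
cat: left child of eel (depth 2)
owl: right child of eel (depth 2)
dog: right child of cat (depth 3)
ant: left child of ape (depth 2)
emu: left child of owl (depth 3)
hog: right child of emu (depth 4)
pig: right child of owl (depth 3)
koi: right child of hog (depth 5)
cod: left child of dog (depth 4)
kit: left child of koi (depth 6)
yak: right child of pig (depth 4)
ram: left child of yak (depth 5)

bat eel owl pig yak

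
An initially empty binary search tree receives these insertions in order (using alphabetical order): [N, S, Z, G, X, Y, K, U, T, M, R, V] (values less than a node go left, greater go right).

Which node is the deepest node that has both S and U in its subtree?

S

Insert N: tree is empty, so N becomes the root.
Insert S: S > N → go right. Place as right child of N.
Insert Z: Z > N → go right; Z > S → go right. Place as right child of S.
Insert G: G < N → go left. Place as left child of N.
Insert X: X > N → go right; X > S → go right; X < Z → go left. Place as left child of Z.
Insert Y: Y > N → go right; Y > S → go right; Y < Z → go left; Y > X → go right. Place as right child of X.
Insert K: K < N → go left; K > G → go right. Place as right child of G.
Insert U: U > N → go right; U > S → go right; U < Z → go left; U < X → go left. Place as left child of X.
Insert T: T > N → go right; T > S → go right; T < Z → go left; T < X → go left; T < U → go left. Place as left child of U.
Insert M: M < N → go left; M > G → go right; M > K → go right. Place as right child of K.
Insert R: R > N → go right; R < S → go left. Place as left child of S.
Insert V: V > N → go right; V > S → go right; V < Z → go left; V < X → go left; V > U → go right. Place as right child of U.

Path to S: N → S
Path to U: N → S → Z → X → U
S lies on both paths and is an ancestor of the other node.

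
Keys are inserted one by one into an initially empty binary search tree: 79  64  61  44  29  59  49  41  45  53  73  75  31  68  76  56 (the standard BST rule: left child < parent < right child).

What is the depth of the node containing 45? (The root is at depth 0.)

79: root
64: left child of 79 (depth 1)
61: left child of 64 (depth 2)
44: left child of 61 (depth 3)
29: left child of 44 (depth 4)
59: right child of 44 (depth 4)
49: left child of 59 (depth 5)
41: right child of 29 (depth 5)
45: left child of 49 (depth 6)
53: right child of 49 (depth 6)
73: right child of 64 (depth 2)
75: right child of 73 (depth 3)
31: left child of 41 (depth 6)
68: left child of 73 (depth 3)
76: right child of 75 (depth 4)
56: right child of 53 (depth 7)

Path to 45: 79 → 64 → 61 → 44 → 59 → 49 → 45, which is 6 edges.

6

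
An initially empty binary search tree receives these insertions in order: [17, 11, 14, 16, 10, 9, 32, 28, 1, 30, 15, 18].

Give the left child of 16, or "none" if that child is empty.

17: root
11: left child of 17 (depth 1)
14: right child of 11 (depth 2)
16: right child of 14 (depth 3)
10: left child of 11 (depth 2)
9: left child of 10 (depth 3)
32: right child of 17 (depth 1)
28: left child of 32 (depth 2)
1: left child of 9 (depth 4)
30: right child of 28 (depth 3)
15: left child of 16 (depth 4)
18: left child of 28 (depth 3)

15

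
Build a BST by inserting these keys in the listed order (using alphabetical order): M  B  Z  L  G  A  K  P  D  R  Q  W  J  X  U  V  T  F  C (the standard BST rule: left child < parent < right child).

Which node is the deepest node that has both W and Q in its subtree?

R

Insert M: tree is empty, so M becomes the root.
Insert B: B < M → go left. Place as left child of M.
Insert Z: Z > M → go right. Place as right child of M.
Insert L: L < M → go left; L > B → go right. Place as right child of B.
Insert G: G < M → go left; G > B → go right; G < L → go left. Place as left child of L.
Insert A: A < M → go left; A < B → go left. Place as left child of B.
Insert K: K < M → go left; K > B → go right; K < L → go left; K > G → go right. Place as right child of G.
Insert P: P > M → go right; P < Z → go left. Place as left child of Z.
Insert D: D < M → go left; D > B → go right; D < L → go left; D < G → go left. Place as left child of G.
Insert R: R > M → go right; R < Z → go left; R > P → go right. Place as right child of P.
Insert Q: Q > M → go right; Q < Z → go left; Q > P → go right; Q < R → go left. Place as left child of R.
Insert W: W > M → go right; W < Z → go left; W > P → go right; W > R → go right. Place as right child of R.
Insert J: J < M → go left; J > B → go right; J < L → go left; J > G → go right; J < K → go left. Place as left child of K.
Insert X: X > M → go right; X < Z → go left; X > P → go right; X > R → go right; X > W → go right. Place as right child of W.
Insert U: U > M → go right; U < Z → go left; U > P → go right; U > R → go right; U < W → go left. Place as left child of W.
Insert V: V > M → go right; V < Z → go left; V > P → go right; V > R → go right; V < W → go left; V > U → go right. Place as right child of U.
Insert T: T > M → go right; T < Z → go left; T > P → go right; T > R → go right; T < W → go left; T < U → go left. Place as left child of U.
Insert F: F < M → go left; F > B → go right; F < L → go left; F < G → go left; F > D → go right. Place as right child of D.
Insert C: C < M → go left; C > B → go right; C < L → go left; C < G → go left; C < D → go left. Place as left child of D.

Path to W: M → Z → P → R → W
Path to Q: M → Z → P → R → Q
The paths share a prefix ending at R, then split left and right.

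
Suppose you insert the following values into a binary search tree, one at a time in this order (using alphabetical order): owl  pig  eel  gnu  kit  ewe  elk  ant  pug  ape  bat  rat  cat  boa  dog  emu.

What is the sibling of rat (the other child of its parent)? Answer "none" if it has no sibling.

none

owl: root
pig: right child of owl (depth 1)
eel: left child of owl (depth 1)
gnu: right child of eel (depth 2)
kit: right child of gnu (depth 3)
ewe: left child of gnu (depth 3)
elk: left child of ewe (depth 4)
ant: left child of eel (depth 2)
pug: right child of pig (depth 2)
ape: right child of ant (depth 3)
bat: right child of ape (depth 4)
rat: right child of pug (depth 3)
cat: right child of bat (depth 5)
boa: left child of cat (depth 6)
dog: right child of cat (depth 6)
emu: right child of elk (depth 5)

rat's parent is pug, which has only one child.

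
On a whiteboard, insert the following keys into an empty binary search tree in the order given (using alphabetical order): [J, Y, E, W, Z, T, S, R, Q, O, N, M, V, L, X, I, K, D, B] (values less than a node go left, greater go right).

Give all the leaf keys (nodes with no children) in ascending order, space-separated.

B I K V X Z

Insert J: tree is empty, so J becomes the root.
Insert Y: Y > J → go right. Place as right child of J.
Insert E: E < J → go left. Place as left child of J.
Insert W: W > J → go right; W < Y → go left. Place as left child of Y.
Insert Z: Z > J → go right; Z > Y → go right. Place as right child of Y.
Insert T: T > J → go right; T < Y → go left; T < W → go left. Place as left child of W.
Insert S: S > J → go right; S < Y → go left; S < W → go left; S < T → go left. Place as left child of T.
Insert R: R > J → go right; R < Y → go left; R < W → go left; R < T → go left; R < S → go left. Place as left child of S.
Insert Q: Q > J → go right; Q < Y → go left; Q < W → go left; Q < T → go left; Q < S → go left; Q < R → go left. Place as left child of R.
Insert O: O > J → go right; O < Y → go left; O < W → go left; O < T → go left; O < S → go left; O < R → go left; O < Q → go left. Place as left child of Q.
Insert N: N > J → go right; N < Y → go left; N < W → go left; N < T → go left; N < S → go left; N < R → go left; N < Q → go left; N < O → go left. Place as left child of O.
Insert M: M > J → go right; M < Y → go left; M < W → go left; M < T → go left; M < S → go left; M < R → go left; M < Q → go left; M < O → go left; M < N → go left. Place as left child of N.
Insert V: V > J → go right; V < Y → go left; V < W → go left; V > T → go right. Place as right child of T.
Insert L: L > J → go right; L < Y → go left; L < W → go left; L < T → go left; L < S → go left; L < R → go left; L < Q → go left; L < O → go left; L < N → go left; L < M → go left. Place as left child of M.
Insert X: X > J → go right; X < Y → go left; X > W → go right. Place as right child of W.
Insert I: I < J → go left; I > E → go right. Place as right child of E.
Insert K: K > J → go right; K < Y → go left; K < W → go left; K < T → go left; K < S → go left; K < R → go left; K < Q → go left; K < O → go left; K < N → go left; K < M → go left; K < L → go left. Place as left child of L.
Insert D: D < J → go left; D < E → go left. Place as left child of E.
Insert B: B < J → go left; B < E → go left; B < D → go left. Place as left child of D.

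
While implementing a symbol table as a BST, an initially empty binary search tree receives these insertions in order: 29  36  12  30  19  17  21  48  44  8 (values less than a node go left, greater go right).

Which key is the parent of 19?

29: root
36: right child of 29 (depth 1)
12: left child of 29 (depth 1)
30: left child of 36 (depth 2)
19: right child of 12 (depth 2)
17: left child of 19 (depth 3)
21: right child of 19 (depth 3)
48: right child of 36 (depth 2)
44: left child of 48 (depth 3)
8: left child of 12 (depth 2)

12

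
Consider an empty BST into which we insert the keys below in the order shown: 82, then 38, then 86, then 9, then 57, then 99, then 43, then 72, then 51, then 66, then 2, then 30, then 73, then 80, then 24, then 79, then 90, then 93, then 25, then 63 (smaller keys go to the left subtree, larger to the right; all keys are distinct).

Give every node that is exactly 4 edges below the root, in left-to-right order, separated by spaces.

Resulting structure (node: left, right):
  82: L=38, R=86
  38: L=9, R=57
  86: L=–, R=99
  9: L=2, R=30
  57: L=43, R=72
  99: L=90, R=–
  43: L=–, R=51
  72: L=66, R=73
  51: L=–, R=–
  66: L=63, R=–
  2: L=–, R=–
  30: L=24, R=–
  73: L=–, R=80
  80: L=79, R=–
  24: L=–, R=25
  79: L=–, R=–
  90: L=–, R=93
  93: L=–, R=–
  25: L=–, R=–
  63: L=–, R=–

24 51 66 73 93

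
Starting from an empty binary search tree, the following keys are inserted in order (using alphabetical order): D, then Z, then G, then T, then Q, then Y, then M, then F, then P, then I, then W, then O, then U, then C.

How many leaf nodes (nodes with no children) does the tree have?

Insert D: tree is empty, so D becomes the root.
Insert Z: Z > D → go right. Place as right child of D.
Insert G: G > D → go right; G < Z → go left. Place as left child of Z.
Insert T: T > D → go right; T < Z → go left; T > G → go right. Place as right child of G.
Insert Q: Q > D → go right; Q < Z → go left; Q > G → go right; Q < T → go left. Place as left child of T.
Insert Y: Y > D → go right; Y < Z → go left; Y > G → go right; Y > T → go right. Place as right child of T.
Insert M: M > D → go right; M < Z → go left; M > G → go right; M < T → go left; M < Q → go left. Place as left child of Q.
Insert F: F > D → go right; F < Z → go left; F < G → go left. Place as left child of G.
Insert P: P > D → go right; P < Z → go left; P > G → go right; P < T → go left; P < Q → go left; P > M → go right. Place as right child of M.
Insert I: I > D → go right; I < Z → go left; I > G → go right; I < T → go left; I < Q → go left; I < M → go left. Place as left child of M.
Insert W: W > D → go right; W < Z → go left; W > G → go right; W > T → go right; W < Y → go left. Place as left child of Y.
Insert O: O > D → go right; O < Z → go left; O > G → go right; O < T → go left; O < Q → go left; O > M → go right; O < P → go left. Place as left child of P.
Insert U: U > D → go right; U < Z → go left; U > G → go right; U > T → go right; U < Y → go left; U < W → go left. Place as left child of W.
Insert C: C < D → go left. Place as left child of D.

Leaves: C, F, I, O, U — 5 in total.

5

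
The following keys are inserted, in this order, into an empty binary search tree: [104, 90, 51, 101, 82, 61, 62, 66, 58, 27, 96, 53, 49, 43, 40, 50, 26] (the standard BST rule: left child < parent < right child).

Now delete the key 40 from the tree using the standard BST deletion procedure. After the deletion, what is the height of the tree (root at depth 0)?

6

104: root
90: left child of 104 (depth 1)
51: left child of 90 (depth 2)
101: right child of 90 (depth 2)
82: right child of 51 (depth 3)
61: left child of 82 (depth 4)
62: right child of 61 (depth 5)
66: right child of 62 (depth 6)
58: left child of 61 (depth 5)
27: left child of 51 (depth 3)
96: left child of 101 (depth 3)
53: left child of 58 (depth 6)
49: right child of 27 (depth 4)
43: left child of 49 (depth 5)
40: left child of 43 (depth 6)
50: right child of 49 (depth 5)
26: left child of 27 (depth 4)

Delete 40 (at most one child — splice it out).
After deletion, deepest node is 66 at depth 6.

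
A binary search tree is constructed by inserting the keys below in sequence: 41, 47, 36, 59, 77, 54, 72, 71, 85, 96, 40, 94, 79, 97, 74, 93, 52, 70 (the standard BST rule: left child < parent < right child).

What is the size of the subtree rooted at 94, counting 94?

2

41: root
47: right child of 41 (depth 1)
36: left child of 41 (depth 1)
59: right child of 47 (depth 2)
77: right child of 59 (depth 3)
54: left child of 59 (depth 3)
72: left child of 77 (depth 4)
71: left child of 72 (depth 5)
85: right child of 77 (depth 4)
96: right child of 85 (depth 5)
40: right child of 36 (depth 2)
94: left child of 96 (depth 6)
79: left child of 85 (depth 5)
97: right child of 96 (depth 6)
74: right child of 72 (depth 5)
93: left child of 94 (depth 7)
52: left child of 54 (depth 4)
70: left child of 71 (depth 6)

Subtree rooted at 94 contains: 94, 93 — 2 nodes.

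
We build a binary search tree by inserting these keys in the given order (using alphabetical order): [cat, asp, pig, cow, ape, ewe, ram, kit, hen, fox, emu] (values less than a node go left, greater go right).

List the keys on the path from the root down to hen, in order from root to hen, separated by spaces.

Resulting structure (node: left, right):
  cat: L=asp, R=pig
  asp: L=ape, R=–
  pig: L=cow, R=ram
  cow: L=–, R=ewe
  ape: L=–, R=–
  ewe: L=emu, R=kit
  ram: L=–, R=–
  kit: L=hen, R=–
  hen: L=fox, R=–
  fox: L=–, R=–
  emu: L=–, R=–

cat pig cow ewe kit hen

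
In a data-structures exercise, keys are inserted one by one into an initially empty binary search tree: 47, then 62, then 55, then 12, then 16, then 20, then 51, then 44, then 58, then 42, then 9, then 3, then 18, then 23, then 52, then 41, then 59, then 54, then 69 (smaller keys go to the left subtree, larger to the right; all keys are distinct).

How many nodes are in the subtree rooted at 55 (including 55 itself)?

6

Insert 47: tree is empty, so 47 becomes the root.
Insert 62: 62 > 47 → go right. Place as right child of 47.
Insert 55: 55 > 47 → go right; 55 < 62 → go left. Place as left child of 62.
Insert 12: 12 < 47 → go left. Place as left child of 47.
Insert 16: 16 < 47 → go left; 16 > 12 → go right. Place as right child of 12.
Insert 20: 20 < 47 → go left; 20 > 12 → go right; 20 > 16 → go right. Place as right child of 16.
Insert 51: 51 > 47 → go right; 51 < 62 → go left; 51 < 55 → go left. Place as left child of 55.
Insert 44: 44 < 47 → go left; 44 > 12 → go right; 44 > 16 → go right; 44 > 20 → go right. Place as right child of 20.
Insert 58: 58 > 47 → go right; 58 < 62 → go left; 58 > 55 → go right. Place as right child of 55.
Insert 42: 42 < 47 → go left; 42 > 12 → go right; 42 > 16 → go right; 42 > 20 → go right; 42 < 44 → go left. Place as left child of 44.
Insert 9: 9 < 47 → go left; 9 < 12 → go left. Place as left child of 12.
Insert 3: 3 < 47 → go left; 3 < 12 → go left; 3 < 9 → go left. Place as left child of 9.
Insert 18: 18 < 47 → go left; 18 > 12 → go right; 18 > 16 → go right; 18 < 20 → go left. Place as left child of 20.
Insert 23: 23 < 47 → go left; 23 > 12 → go right; 23 > 16 → go right; 23 > 20 → go right; 23 < 44 → go left; 23 < 42 → go left. Place as left child of 42.
Insert 52: 52 > 47 → go right; 52 < 62 → go left; 52 < 55 → go left; 52 > 51 → go right. Place as right child of 51.
Insert 41: 41 < 47 → go left; 41 > 12 → go right; 41 > 16 → go right; 41 > 20 → go right; 41 < 44 → go left; 41 < 42 → go left; 41 > 23 → go right. Place as right child of 23.
Insert 59: 59 > 47 → go right; 59 < 62 → go left; 59 > 55 → go right; 59 > 58 → go right. Place as right child of 58.
Insert 54: 54 > 47 → go right; 54 < 62 → go left; 54 < 55 → go left; 54 > 51 → go right; 54 > 52 → go right. Place as right child of 52.
Insert 69: 69 > 47 → go right; 69 > 62 → go right. Place as right child of 62.

Subtree rooted at 55 contains: 55, 51, 52, 54, 58, 59 — 6 nodes.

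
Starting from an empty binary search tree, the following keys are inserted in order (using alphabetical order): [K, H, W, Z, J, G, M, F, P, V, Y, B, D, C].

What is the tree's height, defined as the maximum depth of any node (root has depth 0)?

Resulting structure (node: left, right):
  K: L=H, R=W
  H: L=G, R=J
  W: L=M, R=Z
  Z: L=Y, R=–
  J: L=–, R=–
  G: L=F, R=–
  M: L=–, R=P
  F: L=B, R=–
  P: L=–, R=V
  V: L=–, R=–
  Y: L=–, R=–
  B: L=–, R=D
  D: L=C, R=–
  C: L=–, R=–

The deepest node is C at depth 6.

6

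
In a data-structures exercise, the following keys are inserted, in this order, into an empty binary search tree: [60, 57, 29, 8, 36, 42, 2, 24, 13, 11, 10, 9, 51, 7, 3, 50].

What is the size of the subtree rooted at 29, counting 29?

14

Insert 60: tree is empty, so 60 becomes the root.
Insert 57: 57 < 60 → go left. Place as left child of 60.
Insert 29: 29 < 60 → go left; 29 < 57 → go left. Place as left child of 57.
Insert 8: 8 < 60 → go left; 8 < 57 → go left; 8 < 29 → go left. Place as left child of 29.
Insert 36: 36 < 60 → go left; 36 < 57 → go left; 36 > 29 → go right. Place as right child of 29.
Insert 42: 42 < 60 → go left; 42 < 57 → go left; 42 > 29 → go right; 42 > 36 → go right. Place as right child of 36.
Insert 2: 2 < 60 → go left; 2 < 57 → go left; 2 < 29 → go left; 2 < 8 → go left. Place as left child of 8.
Insert 24: 24 < 60 → go left; 24 < 57 → go left; 24 < 29 → go left; 24 > 8 → go right. Place as right child of 8.
Insert 13: 13 < 60 → go left; 13 < 57 → go left; 13 < 29 → go left; 13 > 8 → go right; 13 < 24 → go left. Place as left child of 24.
Insert 11: 11 < 60 → go left; 11 < 57 → go left; 11 < 29 → go left; 11 > 8 → go right; 11 < 24 → go left; 11 < 13 → go left. Place as left child of 13.
Insert 10: 10 < 60 → go left; 10 < 57 → go left; 10 < 29 → go left; 10 > 8 → go right; 10 < 24 → go left; 10 < 13 → go left; 10 < 11 → go left. Place as left child of 11.
Insert 9: 9 < 60 → go left; 9 < 57 → go left; 9 < 29 → go left; 9 > 8 → go right; 9 < 24 → go left; 9 < 13 → go left; 9 < 11 → go left; 9 < 10 → go left. Place as left child of 10.
Insert 51: 51 < 60 → go left; 51 < 57 → go left; 51 > 29 → go right; 51 > 36 → go right; 51 > 42 → go right. Place as right child of 42.
Insert 7: 7 < 60 → go left; 7 < 57 → go left; 7 < 29 → go left; 7 < 8 → go left; 7 > 2 → go right. Place as right child of 2.
Insert 3: 3 < 60 → go left; 3 < 57 → go left; 3 < 29 → go left; 3 < 8 → go left; 3 > 2 → go right; 3 < 7 → go left. Place as left child of 7.
Insert 50: 50 < 60 → go left; 50 < 57 → go left; 50 > 29 → go right; 50 > 36 → go right; 50 > 42 → go right; 50 < 51 → go left. Place as left child of 51.

Subtree rooted at 29 contains: 29, 8, 2, 7, 3, 24, 13, 11, 10, 9, 36, 42, 51, 50 — 14 nodes.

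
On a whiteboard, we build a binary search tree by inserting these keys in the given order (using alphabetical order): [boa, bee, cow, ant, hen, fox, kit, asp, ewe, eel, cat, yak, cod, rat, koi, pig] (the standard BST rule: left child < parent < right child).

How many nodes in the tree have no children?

4

boa: root
bee: left child of boa (depth 1)
cow: right child of boa (depth 1)
ant: left child of bee (depth 2)
hen: right child of cow (depth 2)
fox: left child of hen (depth 3)
kit: right child of hen (depth 3)
asp: right child of ant (depth 3)
ewe: left child of fox (depth 4)
eel: left child of ewe (depth 5)
cat: left child of cow (depth 2)
yak: right child of kit (depth 4)
cod: right child of cat (depth 3)
rat: left child of yak (depth 5)
koi: left child of rat (depth 6)
pig: right child of koi (depth 7)

Leaves: asp, cod, eel, pig — 4 in total.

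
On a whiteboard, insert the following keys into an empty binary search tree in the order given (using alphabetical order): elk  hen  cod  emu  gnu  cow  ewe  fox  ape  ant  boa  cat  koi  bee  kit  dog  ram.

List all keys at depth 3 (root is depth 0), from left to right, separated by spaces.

ant boa dog gnu kit ram

elk: root
hen: right child of elk (depth 1)
cod: left child of elk (depth 1)
emu: left child of hen (depth 2)
gnu: right child of emu (depth 3)
cow: right child of cod (depth 2)
ewe: left child of gnu (depth 4)
fox: right child of ewe (depth 5)
ape: left child of cod (depth 2)
ant: left child of ape (depth 3)
boa: right child of ape (depth 3)
cat: right child of boa (depth 4)
koi: right child of hen (depth 2)
bee: left child of boa (depth 4)
kit: left child of koi (depth 3)
dog: right child of cow (depth 3)
ram: right child of koi (depth 3)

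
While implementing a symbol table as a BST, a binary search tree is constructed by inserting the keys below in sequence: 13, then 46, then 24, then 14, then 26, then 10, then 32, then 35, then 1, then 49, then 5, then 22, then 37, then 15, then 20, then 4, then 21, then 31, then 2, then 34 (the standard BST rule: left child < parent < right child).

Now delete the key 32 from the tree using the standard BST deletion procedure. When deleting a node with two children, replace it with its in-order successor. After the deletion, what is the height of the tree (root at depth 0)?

13: root
46: right child of 13 (depth 1)
24: left child of 46 (depth 2)
14: left child of 24 (depth 3)
26: right child of 24 (depth 3)
10: left child of 13 (depth 1)
32: right child of 26 (depth 4)
35: right child of 32 (depth 5)
1: left child of 10 (depth 2)
49: right child of 46 (depth 2)
5: right child of 1 (depth 3)
22: right child of 14 (depth 4)
37: right child of 35 (depth 6)
15: left child of 22 (depth 5)
20: right child of 15 (depth 6)
4: left child of 5 (depth 4)
21: right child of 20 (depth 7)
31: left child of 32 (depth 5)
2: left child of 4 (depth 5)
34: left child of 35 (depth 6)

Delete 32 (two children — replace with in-order successor).
After deletion, deepest node is 21 at depth 7.

7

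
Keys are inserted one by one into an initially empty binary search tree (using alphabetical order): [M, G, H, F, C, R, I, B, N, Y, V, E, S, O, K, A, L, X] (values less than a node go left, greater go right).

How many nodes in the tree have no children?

Resulting structure (node: left, right):
  M: L=G, R=R
  G: L=F, R=H
  H: L=–, R=I
  F: L=C, R=–
  C: L=B, R=E
  R: L=N, R=Y
  I: L=–, R=K
  B: L=A, R=–
  N: L=–, R=O
  Y: L=V, R=–
  V: L=S, R=X
  E: L=–, R=–
  S: L=–, R=–
  O: L=–, R=–
  K: L=–, R=L
  A: L=–, R=–
  L: L=–, R=–
  X: L=–, R=–

Leaves: A, E, L, O, S, X — 6 in total.

6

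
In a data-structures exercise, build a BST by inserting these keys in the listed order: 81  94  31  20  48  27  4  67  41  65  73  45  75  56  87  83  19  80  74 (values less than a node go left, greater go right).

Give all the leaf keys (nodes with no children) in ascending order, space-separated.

19 27 45 56 74 80 83

Resulting structure (node: left, right):
  81: L=31, R=94
  94: L=87, R=–
  31: L=20, R=48
  20: L=4, R=27
  48: L=41, R=67
  27: L=–, R=–
  4: L=–, R=19
  67: L=65, R=73
  41: L=–, R=45
  65: L=56, R=–
  73: L=–, R=75
  45: L=–, R=–
  75: L=74, R=80
  56: L=–, R=–
  87: L=83, R=–
  83: L=–, R=–
  19: L=–, R=–
  80: L=–, R=–
  74: L=–, R=–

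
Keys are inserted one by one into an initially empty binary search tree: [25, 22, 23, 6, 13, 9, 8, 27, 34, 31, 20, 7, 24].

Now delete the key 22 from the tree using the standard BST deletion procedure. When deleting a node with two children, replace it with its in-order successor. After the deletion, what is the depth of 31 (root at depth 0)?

25: root
22: left child of 25 (depth 1)
23: right child of 22 (depth 2)
6: left child of 22 (depth 2)
13: right child of 6 (depth 3)
9: left child of 13 (depth 4)
8: left child of 9 (depth 5)
27: right child of 25 (depth 1)
34: right child of 27 (depth 2)
31: left child of 34 (depth 3)
20: right child of 13 (depth 4)
7: left child of 8 (depth 6)
24: right child of 23 (depth 3)

Delete 22 (two children — replace with in-order successor).
After deletion, path to 31: 25 → 27 → 34 → 31.

3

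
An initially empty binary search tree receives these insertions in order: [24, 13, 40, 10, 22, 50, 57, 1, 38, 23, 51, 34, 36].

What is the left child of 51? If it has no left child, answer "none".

none

24: root
13: left child of 24 (depth 1)
40: right child of 24 (depth 1)
10: left child of 13 (depth 2)
22: right child of 13 (depth 2)
50: right child of 40 (depth 2)
57: right child of 50 (depth 3)
1: left child of 10 (depth 3)
38: left child of 40 (depth 2)
23: right child of 22 (depth 3)
51: left child of 57 (depth 4)
34: left child of 38 (depth 3)
36: right child of 34 (depth 4)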